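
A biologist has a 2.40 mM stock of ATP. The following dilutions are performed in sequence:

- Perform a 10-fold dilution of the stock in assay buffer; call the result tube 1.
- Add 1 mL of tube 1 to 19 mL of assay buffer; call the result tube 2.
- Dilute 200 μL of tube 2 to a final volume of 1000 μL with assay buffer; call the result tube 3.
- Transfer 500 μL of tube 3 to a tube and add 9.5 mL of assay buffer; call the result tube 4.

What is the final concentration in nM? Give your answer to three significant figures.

Step 1: 10-fold → factor 10
Step 2: 1 mL + 19 mL = 20 mL total → factor 20/1 = 20
Step 3: 200 μL brought to 1000 μL → factor 1000/200 = 5
Step 4: 500 μL + 9.5 mL = 10000 μL total → factor 10000/500 = 20
Overall dilution factor = 10 × 20 × 5 × 20 = 20000
Final = 2.40 mM / 20000 = 0.0001200 mM = 120 nM

120 nM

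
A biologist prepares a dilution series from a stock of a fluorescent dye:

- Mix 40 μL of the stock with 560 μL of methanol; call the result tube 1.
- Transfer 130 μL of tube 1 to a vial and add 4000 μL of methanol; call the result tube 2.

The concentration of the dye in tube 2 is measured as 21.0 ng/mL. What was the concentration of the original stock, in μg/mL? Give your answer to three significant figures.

Step 1: 40 μL + 560 μL = 600 μL total → factor 600/40 = 15
Step 2: 130 μL + 4000 μL = 4130 μL total → factor 4130/130 = 31.769
Overall dilution factor = 15 × 31.769 = 476.54
Stock = 21.0 ng/mL × 476.54 = 1.001 × 10^4 ng/mL = 10.0 μg/mL

10.0 μg/mL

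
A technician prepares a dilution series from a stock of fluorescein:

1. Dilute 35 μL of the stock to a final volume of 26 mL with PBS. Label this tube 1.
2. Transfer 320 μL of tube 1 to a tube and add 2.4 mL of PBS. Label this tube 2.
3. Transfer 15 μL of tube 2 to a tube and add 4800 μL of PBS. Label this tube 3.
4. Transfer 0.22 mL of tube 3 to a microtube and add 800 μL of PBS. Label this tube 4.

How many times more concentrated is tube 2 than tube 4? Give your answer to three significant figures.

Step 1: 35 μL brought to 26 mL → factor 26000/35 = 742.86
Step 2: 320 μL + 2.4 mL = 2720 μL total → factor 2720/320 = 8.5
Step 3: 15 μL + 4800 μL = 4815 μL total → factor 4815/15 = 321
Step 4: 0.22 mL + 800 μL = 1.02 mL total → factor 1.02/0.22 = 4.6364
Dilution factor to tube 2 = 6314.3; to tube 4 = 9.3974 × 10^6
[tube 2]/[tube 4] = (factor to tube 4)/(factor to tube 2) = 9.3974 × 10^6/6314.3 = 1.49 × 10^3

1.49 × 10^3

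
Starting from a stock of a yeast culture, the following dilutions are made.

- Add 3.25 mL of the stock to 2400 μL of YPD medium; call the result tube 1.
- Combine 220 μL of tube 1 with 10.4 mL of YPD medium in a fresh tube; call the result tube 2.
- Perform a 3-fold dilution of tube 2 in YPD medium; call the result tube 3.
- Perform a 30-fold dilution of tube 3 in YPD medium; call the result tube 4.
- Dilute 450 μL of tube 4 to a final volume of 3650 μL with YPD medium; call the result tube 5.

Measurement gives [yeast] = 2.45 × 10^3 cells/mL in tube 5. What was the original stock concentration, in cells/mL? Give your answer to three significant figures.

Step 1: 3.25 mL + 2400 μL = 5.65 mL total → factor 5.65/3.25 = 1.7385
Step 2: 220 μL + 10.4 mL = 10620 μL total → factor 10620/220 = 48.273
Step 3: 3-fold → factor 3
Step 4: 30-fold → factor 30
Step 5: 450 μL brought to 3650 μL → factor 3650/450 = 8.1111
Overall dilution factor = 1.7385 × 48.273 × 3 × 30 × 8.1111 = 61262
Stock = 2.45 × 10^3 cells/mL × 61262 = 1.50 × 10^8 cells/mL

1.50 × 10^8 cells/mL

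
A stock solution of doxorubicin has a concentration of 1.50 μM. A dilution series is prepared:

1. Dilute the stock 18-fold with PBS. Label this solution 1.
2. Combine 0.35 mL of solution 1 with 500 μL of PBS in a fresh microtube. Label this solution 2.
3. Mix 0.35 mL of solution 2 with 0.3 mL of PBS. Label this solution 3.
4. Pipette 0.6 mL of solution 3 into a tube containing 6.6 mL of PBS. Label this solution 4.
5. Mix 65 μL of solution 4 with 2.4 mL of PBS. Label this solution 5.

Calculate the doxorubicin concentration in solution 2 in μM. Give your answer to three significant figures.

0.0343 μM

Step 1: 18-fold → factor 18
Step 2: 0.35 mL + 500 μL = 0.85 mL total → factor 0.85/0.35 = 2.4286
Dilution factor through solution 2 = 18 × 2.4286 = 43.714
[solution 2] = 1.50 μM / 43.714 = 0.0343 μM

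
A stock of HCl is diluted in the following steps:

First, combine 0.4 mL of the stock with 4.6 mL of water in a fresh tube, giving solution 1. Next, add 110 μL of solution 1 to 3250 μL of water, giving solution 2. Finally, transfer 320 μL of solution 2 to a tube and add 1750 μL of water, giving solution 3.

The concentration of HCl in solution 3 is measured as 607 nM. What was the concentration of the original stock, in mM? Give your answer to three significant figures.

Step 1: 0.4 mL + 4.6 mL = 5 mL total → factor 5/0.4 = 12.5
Step 2: 110 μL + 3250 μL = 3360 μL total → factor 3360/110 = 30.545
Step 3: 320 μL + 1750 μL = 2070 μL total → factor 2070/320 = 6.4688
Overall dilution factor = 12.5 × 30.545 × 6.4688 = 2469.9
Stock = 607 nM × 2469.9 = 1.499 × 10^6 nM = 1.50 mM

1.50 mM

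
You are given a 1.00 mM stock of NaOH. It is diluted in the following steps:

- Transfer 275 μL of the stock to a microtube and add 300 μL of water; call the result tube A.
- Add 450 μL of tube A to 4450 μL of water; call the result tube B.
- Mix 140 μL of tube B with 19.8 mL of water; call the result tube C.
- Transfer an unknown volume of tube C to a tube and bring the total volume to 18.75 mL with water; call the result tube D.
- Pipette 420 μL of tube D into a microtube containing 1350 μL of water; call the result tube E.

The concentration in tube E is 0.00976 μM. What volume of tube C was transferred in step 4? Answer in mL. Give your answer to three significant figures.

Step 1: 275 μL + 300 μL = 575 μL total → factor 575/275 = 2.0909
Step 2: 450 μL + 4450 μL = 4900 μL total → factor 4900/450 = 10.889
Step 3: 140 μL + 19.8 mL = 19940 μL total → factor 19940/140 = 142.43
Step 4: v brought to 18.75 mL → factor = 18.75 mL/v
Step 5: 420 μL + 1350 μL = 1770 μL total → factor 1770/420 = 4.2143
Product of known-step factors = 13666
Overall factor = 1.00 mM / (0.00976 μM) = 1.0246 × 10^5
Step-4 factor = 1.0246 × 10^5 / 13666 = 7.4974
v = 18.75 mL / 7.4974 = 2.50 mL

2.50 mL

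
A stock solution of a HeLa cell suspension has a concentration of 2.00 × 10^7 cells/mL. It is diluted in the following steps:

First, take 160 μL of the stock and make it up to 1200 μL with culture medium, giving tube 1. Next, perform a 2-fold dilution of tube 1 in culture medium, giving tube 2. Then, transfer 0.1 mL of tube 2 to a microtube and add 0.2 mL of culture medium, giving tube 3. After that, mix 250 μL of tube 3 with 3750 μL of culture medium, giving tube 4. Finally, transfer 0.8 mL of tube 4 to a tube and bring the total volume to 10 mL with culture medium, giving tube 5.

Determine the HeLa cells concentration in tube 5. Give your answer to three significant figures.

Step 1: 160 μL brought to 1200 μL → factor 1200/160 = 7.5
Step 2: 2-fold → factor 2
Step 3: 0.1 mL + 0.2 mL = 0.3 mL total → factor 0.3/0.1 = 3
Step 4: 250 μL + 3750 μL = 4000 μL total → factor 4000/250 = 16
Step 5: 0.8 mL brought to 10 mL → factor 10/0.8 = 12.5
Overall dilution factor = 7.5 × 2 × 3 × 16 × 12.5 = 9000
Final = 2.00 × 10^7 cells/mL / 9000 = 2.22 × 10^3 cells/mL

2.22 × 10^3 cells/mL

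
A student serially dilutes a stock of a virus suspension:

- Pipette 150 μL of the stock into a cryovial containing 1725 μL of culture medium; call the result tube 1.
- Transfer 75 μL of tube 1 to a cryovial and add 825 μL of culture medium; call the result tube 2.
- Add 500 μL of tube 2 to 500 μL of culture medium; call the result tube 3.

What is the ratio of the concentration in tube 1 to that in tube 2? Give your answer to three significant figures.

Step 1: 150 μL + 1725 μL = 1875 μL total → factor 1875/150 = 12.5
Step 2: 75 μL + 825 μL = 900 μL total → factor 900/75 = 12
Dilution factor to tube 1 = 12.5; to tube 2 = 150
[tube 1]/[tube 2] = (factor to tube 2)/(factor to tube 1) = 150/12.5 = 12.0

12.0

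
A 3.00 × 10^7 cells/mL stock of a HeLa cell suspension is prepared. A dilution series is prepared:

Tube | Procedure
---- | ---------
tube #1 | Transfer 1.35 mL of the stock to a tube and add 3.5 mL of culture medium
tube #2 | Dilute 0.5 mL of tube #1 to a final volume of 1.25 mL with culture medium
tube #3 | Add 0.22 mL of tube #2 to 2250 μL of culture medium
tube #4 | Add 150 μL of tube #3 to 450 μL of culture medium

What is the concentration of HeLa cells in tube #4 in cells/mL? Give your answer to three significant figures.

Step 1: 1.35 mL + 3.5 mL = 4.85 mL total → factor 4.85/1.35 = 3.5926
Step 2: 0.5 mL brought to 1.25 mL → factor 1.25/0.5 = 2.5
Step 3: 0.22 mL + 2250 μL = 2.47 mL total → factor 2.47/0.22 = 11.227
Step 4: 150 μL + 450 μL = 600 μL total → factor 600/150 = 4
Overall dilution factor = 3.5926 × 2.5 × 11.227 × 4 = 403.35
Final = 3.00 × 10^7 cells/mL / 403.35 = 7.44 × 10^4 cells/mL

7.44 × 10^4 cells/mL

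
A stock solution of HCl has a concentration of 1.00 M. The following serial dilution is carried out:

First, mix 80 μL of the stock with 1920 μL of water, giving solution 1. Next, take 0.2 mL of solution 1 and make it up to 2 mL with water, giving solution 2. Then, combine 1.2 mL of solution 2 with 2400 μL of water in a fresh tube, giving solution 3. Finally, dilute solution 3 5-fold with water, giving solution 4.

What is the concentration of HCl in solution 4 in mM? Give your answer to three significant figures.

Step 1: 80 μL + 1920 μL = 2000 μL total → factor 2000/80 = 25
Step 2: 0.2 mL brought to 2 mL → factor 2/0.2 = 10
Step 3: 1.2 mL + 2400 μL = 3.6 mL total → factor 3.6/1.2 = 3
Step 4: 5-fold → factor 5
Overall dilution factor = 25 × 10 × 3 × 5 = 3750
Final = 1.00 M / 3750 = 0.0002667 M = 0.267 mM

0.267 mM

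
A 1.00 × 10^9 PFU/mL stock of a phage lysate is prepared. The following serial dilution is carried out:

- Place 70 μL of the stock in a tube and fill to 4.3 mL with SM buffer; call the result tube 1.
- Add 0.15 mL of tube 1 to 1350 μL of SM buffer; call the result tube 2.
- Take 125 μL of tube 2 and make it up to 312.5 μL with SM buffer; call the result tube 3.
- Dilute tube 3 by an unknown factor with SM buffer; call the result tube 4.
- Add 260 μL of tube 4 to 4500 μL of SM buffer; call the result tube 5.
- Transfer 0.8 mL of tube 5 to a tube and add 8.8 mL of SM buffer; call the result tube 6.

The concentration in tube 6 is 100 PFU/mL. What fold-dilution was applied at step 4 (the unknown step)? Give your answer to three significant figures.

Step 1: 70 μL brought to 4.3 mL → factor 4300/70 = 61.429
Step 2: 0.15 mL + 1350 μL = 1.5 mL total → factor 1.5/0.15 = 10
Step 3: 125 μL brought to 312.5 μL → factor 312.5/125 = 2.5
Step 4: unknown factor x
Step 5: 260 μL + 4500 μL = 4760 μL total → factor 4760/260 = 18.308
Step 6: 0.8 mL + 8.8 mL = 9.6 mL total → factor 9.6/0.8 = 12
Product of known-step factors = 3.3738 × 10^5
Overall factor = 1.00 × 10^9 PFU/mL / (100 PFU/mL) = 1 × 10^7
x = 1 × 10^7 / 3.3738 × 10^5 = 29.6

29.6-fold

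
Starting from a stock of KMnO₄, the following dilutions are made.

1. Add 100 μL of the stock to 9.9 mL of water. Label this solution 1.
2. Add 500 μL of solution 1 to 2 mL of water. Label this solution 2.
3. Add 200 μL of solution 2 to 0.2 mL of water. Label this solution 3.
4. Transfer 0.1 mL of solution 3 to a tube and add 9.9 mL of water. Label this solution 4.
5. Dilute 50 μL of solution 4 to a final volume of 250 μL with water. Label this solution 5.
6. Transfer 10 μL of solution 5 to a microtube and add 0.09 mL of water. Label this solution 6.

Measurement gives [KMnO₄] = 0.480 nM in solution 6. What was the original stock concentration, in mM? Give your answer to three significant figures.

2.40 mM

Step 1: 100 μL + 9.9 mL = 10000 μL total → factor 10000/100 = 100
Step 2: 500 μL + 2 mL = 2500 μL total → factor 2500/500 = 5
Step 3: 200 μL + 0.2 mL = 400 μL total → factor 400/200 = 2
Step 4: 0.1 mL + 9.9 mL = 10 mL total → factor 10/0.1 = 100
Step 5: 50 μL brought to 250 μL → factor 250/50 = 5
Step 6: 10 μL + 0.09 mL = 100 μL total → factor 100/10 = 10
Overall dilution factor = 100 × 5 × 2 × 100 × 5 × 10 = 5 × 10^6
Stock = 0.480 nM × 5 × 10^6 = 2.400 × 10^6 nM = 2.40 mM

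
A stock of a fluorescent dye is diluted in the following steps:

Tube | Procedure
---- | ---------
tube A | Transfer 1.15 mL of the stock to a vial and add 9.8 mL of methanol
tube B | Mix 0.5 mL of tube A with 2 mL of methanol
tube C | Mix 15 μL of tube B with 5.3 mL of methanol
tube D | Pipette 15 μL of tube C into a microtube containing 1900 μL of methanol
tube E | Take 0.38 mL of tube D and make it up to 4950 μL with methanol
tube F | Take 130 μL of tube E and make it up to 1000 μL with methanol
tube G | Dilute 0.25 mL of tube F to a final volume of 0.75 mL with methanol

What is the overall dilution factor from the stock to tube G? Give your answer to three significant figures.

Step 1: 1.15 mL + 9.8 mL = 10.95 mL total → factor 10.95/1.15 = 9.5217
Step 2: 0.5 mL + 2 mL = 2.5 mL total → factor 2.5/0.5 = 5
Step 3: 15 μL + 5.3 mL = 5315 μL total → factor 5315/15 = 354.33
Step 4: 15 μL + 1900 μL = 1915 μL total → factor 1915/15 = 127.67
Step 5: 0.38 mL brought to 4950 μL → factor 4.95/0.38 = 13.026
Step 6: 130 μL brought to 1000 μL → factor 1000/130 = 7.6923
Step 7: 0.25 mL brought to 0.75 mL → factor 0.75/0.25 = 3
Overall dilution factor = 9.5217 × 5 × 354.33 × 127.67 × 13.026 × 7.6923 × 3 = 6.474 × 10^8

6.47 × 10^8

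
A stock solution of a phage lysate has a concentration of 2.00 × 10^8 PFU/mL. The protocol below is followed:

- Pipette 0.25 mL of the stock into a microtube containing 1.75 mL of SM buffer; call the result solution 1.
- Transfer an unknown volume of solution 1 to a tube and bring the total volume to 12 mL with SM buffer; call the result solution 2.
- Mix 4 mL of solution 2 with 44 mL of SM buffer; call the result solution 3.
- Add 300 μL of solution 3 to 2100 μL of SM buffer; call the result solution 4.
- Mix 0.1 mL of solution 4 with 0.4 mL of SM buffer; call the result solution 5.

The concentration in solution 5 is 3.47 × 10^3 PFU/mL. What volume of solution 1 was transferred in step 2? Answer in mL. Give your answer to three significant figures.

0.799 mL

Step 1: 0.25 mL + 1.75 mL = 2 mL total → factor 2/0.25 = 8
Step 2: v brought to 12 mL → factor = 12 mL/v
Step 3: 4 mL + 44 mL = 48 mL total → factor 48/4 = 12
Step 4: 300 μL + 2100 μL = 2400 μL total → factor 2400/300 = 8
Step 5: 0.1 mL + 0.4 mL = 0.5 mL total → factor 0.5/0.1 = 5
Product of known-step factors = 3840
Overall factor = 2.00 × 10^8 PFU/mL / (3.47 × 10^3 PFU/mL) = 57637
Step-2 factor = 57637 / 3840 = 15.01
v = 12 mL / 15.01 = 0.799 mL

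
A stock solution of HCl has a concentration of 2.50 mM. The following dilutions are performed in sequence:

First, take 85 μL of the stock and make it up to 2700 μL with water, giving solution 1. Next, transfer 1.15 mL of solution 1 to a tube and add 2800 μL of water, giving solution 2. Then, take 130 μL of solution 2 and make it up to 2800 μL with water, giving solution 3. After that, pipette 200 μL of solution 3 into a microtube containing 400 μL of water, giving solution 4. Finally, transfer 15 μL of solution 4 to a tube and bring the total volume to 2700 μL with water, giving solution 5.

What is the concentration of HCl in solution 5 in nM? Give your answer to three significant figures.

1.97 nM

Step 1: 85 μL brought to 2700 μL → factor 2700/85 = 31.765
Step 2: 1.15 mL + 2800 μL = 3.95 mL total → factor 3.95/1.15 = 3.4348
Step 3: 130 μL brought to 2800 μL → factor 2800/130 = 21.538
Step 4: 200 μL + 400 μL = 600 μL total → factor 600/200 = 3
Step 5: 15 μL brought to 2700 μL → factor 2700/15 = 180
Overall dilution factor = 31.765 × 3.4348 × 21.538 × 3 × 180 = 1.269 × 10^6
Final = 2.50 mM / 1.269 × 10^6 = 1.970 × 10^-6 mM = 1.97 nM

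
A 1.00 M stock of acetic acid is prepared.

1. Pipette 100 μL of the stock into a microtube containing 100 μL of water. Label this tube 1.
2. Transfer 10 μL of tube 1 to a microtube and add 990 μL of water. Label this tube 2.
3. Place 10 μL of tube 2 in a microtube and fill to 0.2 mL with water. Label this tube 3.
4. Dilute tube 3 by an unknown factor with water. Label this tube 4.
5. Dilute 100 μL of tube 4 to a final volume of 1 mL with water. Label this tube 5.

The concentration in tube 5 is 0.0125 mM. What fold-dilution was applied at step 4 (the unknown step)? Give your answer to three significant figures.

Step 1: 100 μL + 100 μL = 200 μL total → factor 200/100 = 2
Step 2: 10 μL + 990 μL = 1000 μL total → factor 1000/10 = 100
Step 3: 10 μL brought to 0.2 mL → factor 200/10 = 20
Step 4: unknown factor x
Step 5: 100 μL brought to 1 mL → factor 1000/100 = 10
Product of known-step factors = 40000
Overall factor = 1.00 M / (0.0125 mM) = 80000
x = 80000 / 40000 = 2.00

2.00-fold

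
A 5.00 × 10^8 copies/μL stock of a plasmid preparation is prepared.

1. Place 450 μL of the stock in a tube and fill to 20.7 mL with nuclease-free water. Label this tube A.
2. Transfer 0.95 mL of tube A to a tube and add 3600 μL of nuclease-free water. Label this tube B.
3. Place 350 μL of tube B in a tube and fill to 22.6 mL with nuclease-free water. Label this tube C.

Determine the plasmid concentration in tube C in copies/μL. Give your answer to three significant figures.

Step 1: 450 μL brought to 20.7 mL → factor 20700/450 = 46
Step 2: 0.95 mL + 3600 μL = 4.55 mL total → factor 4.55/0.95 = 4.7895
Step 3: 350 μL brought to 22.6 mL → factor 22600/350 = 64.571
Overall dilution factor = 46 × 4.7895 × 64.571 = 14226
Final = 5.00 × 10^8 copies/μL / 14226 = 3.51 × 10^4 copies/μL

3.51 × 10^4 copies/μL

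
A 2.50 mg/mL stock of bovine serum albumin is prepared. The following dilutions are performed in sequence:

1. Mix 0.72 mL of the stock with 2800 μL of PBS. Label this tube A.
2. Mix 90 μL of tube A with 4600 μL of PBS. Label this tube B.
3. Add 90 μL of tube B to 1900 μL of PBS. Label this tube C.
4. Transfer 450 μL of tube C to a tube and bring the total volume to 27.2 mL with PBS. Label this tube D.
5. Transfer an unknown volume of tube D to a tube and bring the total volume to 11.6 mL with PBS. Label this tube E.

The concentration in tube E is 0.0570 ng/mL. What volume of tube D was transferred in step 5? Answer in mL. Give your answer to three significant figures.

0.0901 mL

Step 1: 0.72 mL + 2800 μL = 3.52 mL total → factor 3.52/0.72 = 4.8889
Step 2: 90 μL + 4600 μL = 4690 μL total → factor 4690/90 = 52.111
Step 3: 90 μL + 1900 μL = 1990 μL total → factor 1990/90 = 22.111
Step 4: 450 μL brought to 27.2 mL → factor 27200/450 = 60.444
Step 5: v brought to 11.6 mL → factor = 11.6 mL/v
Product of known-step factors = 3.4049 × 10^5
Overall factor = 2.50 mg/mL / (0.0570 ng/mL) = 4.386 × 10^7
Step-5 factor = 4.386 × 10^7 / 3.4049 × 10^5 = 128.81
v = 11.6 mL / 128.81 = 0.0901 mL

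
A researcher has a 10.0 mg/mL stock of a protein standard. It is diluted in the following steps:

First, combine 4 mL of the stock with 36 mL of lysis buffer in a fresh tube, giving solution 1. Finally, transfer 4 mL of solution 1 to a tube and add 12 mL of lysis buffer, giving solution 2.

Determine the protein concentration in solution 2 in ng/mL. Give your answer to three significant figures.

Step 1: 4 mL + 36 mL = 40 mL total → factor 40/4 = 10
Step 2: 4 mL + 12 mL = 16 mL total → factor 16/4 = 4
Overall dilution factor = 10 × 4 = 40
Final = 10.0 mg/mL / 40 = 0.2500 mg/mL = 2.50 × 10^5 ng/mL

2.50 × 10^5 ng/mL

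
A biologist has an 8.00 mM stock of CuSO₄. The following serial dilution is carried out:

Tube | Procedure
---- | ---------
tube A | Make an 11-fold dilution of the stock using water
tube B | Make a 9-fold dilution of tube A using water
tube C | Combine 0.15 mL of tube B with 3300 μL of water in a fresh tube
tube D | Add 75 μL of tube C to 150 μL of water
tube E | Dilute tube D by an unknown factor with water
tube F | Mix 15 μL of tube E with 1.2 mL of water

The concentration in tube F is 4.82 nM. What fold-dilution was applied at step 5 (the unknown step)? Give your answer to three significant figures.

3.00-fold

Step 1: 11-fold → factor 11
Step 2: 9-fold → factor 9
Step 3: 0.15 mL + 3300 μL = 3.45 mL total → factor 3.45/0.15 = 23
Step 4: 75 μL + 150 μL = 225 μL total → factor 225/75 = 3
Step 5: unknown factor x
Step 6: 15 μL + 1.2 mL = 1215 μL total → factor 1215/15 = 81
Product of known-step factors = 5.5331 × 10^5
Overall factor = 8.00 mM / (4.82 nM) = 1.6598 × 10^6
x = 1.6598 × 10^6 / 5.5331 × 10^5 = 3.00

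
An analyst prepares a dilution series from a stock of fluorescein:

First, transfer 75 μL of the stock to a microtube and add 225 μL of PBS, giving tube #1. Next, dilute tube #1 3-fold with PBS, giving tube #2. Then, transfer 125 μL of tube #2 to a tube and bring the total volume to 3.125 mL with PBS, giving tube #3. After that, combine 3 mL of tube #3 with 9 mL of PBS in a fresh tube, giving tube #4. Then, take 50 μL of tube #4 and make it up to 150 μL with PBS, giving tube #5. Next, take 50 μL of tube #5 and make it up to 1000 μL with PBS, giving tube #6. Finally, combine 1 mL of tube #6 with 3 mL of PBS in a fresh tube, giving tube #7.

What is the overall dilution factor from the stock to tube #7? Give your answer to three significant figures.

Step 1: 75 μL + 225 μL = 300 μL total → factor 300/75 = 4
Step 2: 3-fold → factor 3
Step 3: 125 μL brought to 3.125 mL → factor 3125/125 = 25
Step 4: 3 mL + 9 mL = 12 mL total → factor 12/3 = 4
Step 5: 50 μL brought to 150 μL → factor 150/50 = 3
Step 6: 50 μL brought to 1000 μL → factor 1000/50 = 20
Step 7: 1 mL + 3 mL = 4 mL total → factor 4/1 = 4
Overall dilution factor = 4 × 3 × 25 × 4 × 3 × 20 × 4 = 2.88 × 10^5

2.88 × 10^5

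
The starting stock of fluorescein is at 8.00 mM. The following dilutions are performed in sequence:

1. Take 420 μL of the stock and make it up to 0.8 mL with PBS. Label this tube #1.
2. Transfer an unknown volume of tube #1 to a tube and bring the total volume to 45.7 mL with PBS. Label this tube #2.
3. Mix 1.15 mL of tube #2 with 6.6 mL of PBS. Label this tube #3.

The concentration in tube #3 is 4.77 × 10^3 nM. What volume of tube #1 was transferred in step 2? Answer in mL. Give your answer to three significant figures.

0.350 mL

Step 1: 420 μL brought to 0.8 mL → factor 800/420 = 1.9048
Step 2: v brought to 45.7 mL → factor = 45.7 mL/v
Step 3: 1.15 mL + 6.6 mL = 7.75 mL total → factor 7.75/1.15 = 6.7391
Product of known-step factors = 12.836
Overall factor = 8.00 mM / (4.77 × 10^3 nM) = 1677.1
Step-2 factor = 1677.1 / 12.836 = 130.66
v = 45.7 mL / 130.66 = 0.350 mL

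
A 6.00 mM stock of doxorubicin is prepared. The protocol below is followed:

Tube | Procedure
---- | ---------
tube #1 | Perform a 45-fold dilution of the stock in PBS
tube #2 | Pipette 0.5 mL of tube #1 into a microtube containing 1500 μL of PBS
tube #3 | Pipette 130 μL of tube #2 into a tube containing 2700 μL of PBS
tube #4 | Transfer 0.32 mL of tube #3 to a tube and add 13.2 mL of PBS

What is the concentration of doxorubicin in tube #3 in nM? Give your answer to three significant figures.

Step 1: 45-fold → factor 45
Step 2: 0.5 mL + 1500 μL = 2 mL total → factor 2/0.5 = 4
Step 3: 130 μL + 2700 μL = 2830 μL total → factor 2830/130 = 21.769
Dilution factor through tube #3 = 45 × 4 × 21.769 = 3918.5
[tube #3] = 6.00 mM / 3918.5 = 0.001531 mM = 1.53 × 10^3 nM

1.53 × 10^3 nM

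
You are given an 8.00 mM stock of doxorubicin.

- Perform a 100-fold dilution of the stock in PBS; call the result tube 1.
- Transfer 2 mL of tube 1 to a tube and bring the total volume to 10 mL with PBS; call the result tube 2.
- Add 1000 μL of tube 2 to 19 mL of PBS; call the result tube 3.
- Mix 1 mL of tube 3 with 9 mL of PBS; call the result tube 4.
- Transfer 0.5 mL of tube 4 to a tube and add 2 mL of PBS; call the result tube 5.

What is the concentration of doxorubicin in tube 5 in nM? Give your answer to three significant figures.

Step 1: 100-fold → factor 100
Step 2: 2 mL brought to 10 mL → factor 10/2 = 5
Step 3: 1000 μL + 19 mL = 20000 μL total → factor 20000/1000 = 20
Step 4: 1 mL + 9 mL = 10 mL total → factor 10/1 = 10
Step 5: 0.5 mL + 2 mL = 2.5 mL total → factor 2.5/0.5 = 5
Overall dilution factor = 100 × 5 × 20 × 10 × 5 = 5 × 10^5
Final = 8.00 mM / 5 × 10^5 = 1.600 × 10^-5 mM = 16.0 nM

16.0 nM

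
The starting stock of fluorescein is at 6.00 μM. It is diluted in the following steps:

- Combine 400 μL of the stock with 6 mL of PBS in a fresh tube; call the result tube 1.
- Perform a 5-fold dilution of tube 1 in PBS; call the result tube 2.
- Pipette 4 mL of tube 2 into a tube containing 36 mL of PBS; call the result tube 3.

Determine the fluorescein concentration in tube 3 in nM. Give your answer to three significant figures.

Step 1: 400 μL + 6 mL = 6400 μL total → factor 6400/400 = 16
Step 2: 5-fold → factor 5
Step 3: 4 mL + 36 mL = 40 mL total → factor 40/4 = 10
Overall dilution factor = 16 × 5 × 10 = 800
Final = 6.00 μM / 800 = 0.007500 μM = 7.50 nM

7.50 nM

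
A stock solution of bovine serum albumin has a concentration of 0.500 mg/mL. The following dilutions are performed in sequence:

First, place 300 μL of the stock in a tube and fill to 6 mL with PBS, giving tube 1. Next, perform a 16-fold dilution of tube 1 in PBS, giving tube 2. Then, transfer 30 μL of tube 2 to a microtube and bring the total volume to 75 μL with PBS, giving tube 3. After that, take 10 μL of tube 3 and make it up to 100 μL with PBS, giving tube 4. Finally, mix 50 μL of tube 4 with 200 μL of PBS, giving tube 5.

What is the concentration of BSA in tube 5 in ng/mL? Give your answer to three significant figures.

12.5 ng/mL

Step 1: 300 μL brought to 6 mL → factor 6000/300 = 20
Step 2: 16-fold → factor 16
Step 3: 30 μL brought to 75 μL → factor 75/30 = 2.5
Step 4: 10 μL brought to 100 μL → factor 100/10 = 10
Step 5: 50 μL + 200 μL = 250 μL total → factor 250/50 = 5
Overall dilution factor = 20 × 16 × 2.5 × 10 × 5 = 40000
Final = 0.500 mg/mL / 40000 = 1.250 × 10^-5 mg/mL = 12.5 ng/mL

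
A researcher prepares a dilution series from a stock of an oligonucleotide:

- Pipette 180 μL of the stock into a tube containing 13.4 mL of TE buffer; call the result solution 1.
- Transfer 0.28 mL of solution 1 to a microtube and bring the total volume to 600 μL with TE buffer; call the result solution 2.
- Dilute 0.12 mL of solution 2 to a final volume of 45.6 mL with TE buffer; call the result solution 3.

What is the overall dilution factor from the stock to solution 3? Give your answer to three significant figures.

6.14 × 10^4

Step 1: 180 μL + 13.4 mL = 13580 μL total → factor 13580/180 = 75.444
Step 2: 0.28 mL brought to 600 μL → factor 0.6/0.28 = 2.1429
Step 3: 0.12 mL brought to 45.6 mL → factor 45.6/0.12 = 380
Overall dilution factor = 75.444 × 2.1429 × 380 = 61433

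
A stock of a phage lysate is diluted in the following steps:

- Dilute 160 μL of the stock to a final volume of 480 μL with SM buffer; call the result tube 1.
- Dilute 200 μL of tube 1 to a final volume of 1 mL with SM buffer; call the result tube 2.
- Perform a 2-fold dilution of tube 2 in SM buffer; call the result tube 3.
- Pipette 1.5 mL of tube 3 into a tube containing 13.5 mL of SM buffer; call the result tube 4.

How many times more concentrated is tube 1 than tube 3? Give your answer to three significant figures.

10.0

Step 1: 160 μL brought to 480 μL → factor 480/160 = 3
Step 2: 200 μL brought to 1 mL → factor 1000/200 = 5
Step 3: 2-fold → factor 2
Dilution factor to tube 1 = 3; to tube 3 = 30
[tube 1]/[tube 3] = (factor to tube 3)/(factor to tube 1) = 30/3 = 10.0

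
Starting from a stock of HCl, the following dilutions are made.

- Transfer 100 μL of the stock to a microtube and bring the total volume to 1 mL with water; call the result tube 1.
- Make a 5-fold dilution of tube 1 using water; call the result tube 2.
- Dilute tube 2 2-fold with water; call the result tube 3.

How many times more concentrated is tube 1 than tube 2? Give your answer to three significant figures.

5.00

Step 1: 100 μL brought to 1 mL → factor 1000/100 = 10
Step 2: 5-fold → factor 5
Dilution factor to tube 1 = 10; to tube 2 = 50
[tube 1]/[tube 2] = (factor to tube 2)/(factor to tube 1) = 50/10 = 5.00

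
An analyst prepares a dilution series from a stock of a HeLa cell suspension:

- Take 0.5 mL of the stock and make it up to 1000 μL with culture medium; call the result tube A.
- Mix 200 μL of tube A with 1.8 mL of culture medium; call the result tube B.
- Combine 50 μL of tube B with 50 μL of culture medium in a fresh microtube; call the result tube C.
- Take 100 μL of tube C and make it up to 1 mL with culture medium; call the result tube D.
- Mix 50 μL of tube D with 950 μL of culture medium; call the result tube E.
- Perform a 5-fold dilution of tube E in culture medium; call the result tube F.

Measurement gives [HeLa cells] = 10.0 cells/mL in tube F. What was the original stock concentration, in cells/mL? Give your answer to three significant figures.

4.00 × 10^5 cells/mL

Step 1: 0.5 mL brought to 1000 μL → factor 1/0.5 = 2
Step 2: 200 μL + 1.8 mL = 2000 μL total → factor 2000/200 = 10
Step 3: 50 μL + 50 μL = 100 μL total → factor 100/50 = 2
Step 4: 100 μL brought to 1 mL → factor 1000/100 = 10
Step 5: 50 μL + 950 μL = 1000 μL total → factor 1000/50 = 20
Step 6: 5-fold → factor 5
Overall dilution factor = 2 × 10 × 2 × 10 × 20 × 5 = 40000
Stock = 10.0 cells/mL × 40000 = 4.00 × 10^5 cells/mL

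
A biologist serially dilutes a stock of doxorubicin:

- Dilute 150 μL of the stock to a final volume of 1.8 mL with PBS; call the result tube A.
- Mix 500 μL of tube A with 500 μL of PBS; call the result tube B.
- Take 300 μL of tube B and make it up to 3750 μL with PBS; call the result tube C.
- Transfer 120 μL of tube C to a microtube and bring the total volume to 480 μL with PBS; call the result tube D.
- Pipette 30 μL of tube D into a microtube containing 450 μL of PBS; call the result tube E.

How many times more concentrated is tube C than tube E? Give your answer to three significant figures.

64.0

Step 1: 150 μL brought to 1.8 mL → factor 1800/150 = 12
Step 2: 500 μL + 500 μL = 1000 μL total → factor 1000/500 = 2
Step 3: 300 μL brought to 3750 μL → factor 3750/300 = 12.5
Step 4: 120 μL brought to 480 μL → factor 480/120 = 4
Step 5: 30 μL + 450 μL = 480 μL total → factor 480/30 = 16
Dilution factor to tube C = 300; to tube E = 19200
[tube C]/[tube E] = (factor to tube E)/(factor to tube C) = 19200/300 = 64.0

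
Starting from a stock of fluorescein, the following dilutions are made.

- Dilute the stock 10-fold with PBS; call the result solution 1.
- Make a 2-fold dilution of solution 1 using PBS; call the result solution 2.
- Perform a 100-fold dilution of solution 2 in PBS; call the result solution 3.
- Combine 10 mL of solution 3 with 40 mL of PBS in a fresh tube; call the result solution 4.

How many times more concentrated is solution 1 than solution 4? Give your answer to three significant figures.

1.00 × 10^3

Step 1: 10-fold → factor 10
Step 2: 2-fold → factor 2
Step 3: 100-fold → factor 100
Step 4: 10 mL + 40 mL = 50 mL total → factor 50/10 = 5
Dilution factor to solution 1 = 10; to solution 4 = 10000
[solution 1]/[solution 4] = (factor to solution 4)/(factor to solution 1) = 10000/10 = 1.00 × 10^3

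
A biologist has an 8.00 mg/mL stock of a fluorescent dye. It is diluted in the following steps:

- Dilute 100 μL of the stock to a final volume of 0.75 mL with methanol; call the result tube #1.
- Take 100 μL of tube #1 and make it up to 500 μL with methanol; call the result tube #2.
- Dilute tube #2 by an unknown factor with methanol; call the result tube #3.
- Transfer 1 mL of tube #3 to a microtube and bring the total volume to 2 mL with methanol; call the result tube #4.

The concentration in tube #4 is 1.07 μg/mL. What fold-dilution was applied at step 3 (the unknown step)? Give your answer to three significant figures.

Step 1: 100 μL brought to 0.75 mL → factor 750/100 = 7.5
Step 2: 100 μL brought to 500 μL → factor 500/100 = 5
Step 3: unknown factor x
Step 4: 1 mL brought to 2 mL → factor 2/1 = 2
Product of known-step factors = 75
Overall factor = 8.00 mg/mL / (1.07 μg/mL) = 7476.6
x = 7476.6 / 75 = 99.7

99.7-fold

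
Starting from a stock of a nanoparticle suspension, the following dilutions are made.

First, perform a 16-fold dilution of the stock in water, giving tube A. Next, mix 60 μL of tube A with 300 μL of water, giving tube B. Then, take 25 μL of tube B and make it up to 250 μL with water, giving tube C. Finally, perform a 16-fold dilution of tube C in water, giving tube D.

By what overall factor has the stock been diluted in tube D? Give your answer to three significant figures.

Step 1: 16-fold → factor 16
Step 2: 60 μL + 300 μL = 360 μL total → factor 360/60 = 6
Step 3: 25 μL brought to 250 μL → factor 250/25 = 10
Step 4: 16-fold → factor 16
Overall dilution factor = 16 × 6 × 10 × 16 = 15360

1.54 × 10^4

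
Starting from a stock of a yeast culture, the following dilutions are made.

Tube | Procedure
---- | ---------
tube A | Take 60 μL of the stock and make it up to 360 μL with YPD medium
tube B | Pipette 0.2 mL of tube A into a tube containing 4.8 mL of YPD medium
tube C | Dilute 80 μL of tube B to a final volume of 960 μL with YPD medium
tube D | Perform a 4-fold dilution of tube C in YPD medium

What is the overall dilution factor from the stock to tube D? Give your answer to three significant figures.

7.20 × 10^3

Step 1: 60 μL brought to 360 μL → factor 360/60 = 6
Step 2: 0.2 mL + 4.8 mL = 5 mL total → factor 5/0.2 = 25
Step 3: 80 μL brought to 960 μL → factor 960/80 = 12
Step 4: 4-fold → factor 4
Overall dilution factor = 6 × 25 × 12 × 4 = 7200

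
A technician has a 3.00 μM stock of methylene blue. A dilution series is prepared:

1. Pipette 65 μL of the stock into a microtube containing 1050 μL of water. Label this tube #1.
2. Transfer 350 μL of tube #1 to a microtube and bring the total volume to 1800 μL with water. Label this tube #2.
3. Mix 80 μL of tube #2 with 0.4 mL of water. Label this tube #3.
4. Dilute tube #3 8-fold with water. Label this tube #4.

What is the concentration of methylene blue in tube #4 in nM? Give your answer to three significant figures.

0.708 nM

Step 1: 65 μL + 1050 μL = 1115 μL total → factor 1115/65 = 17.154
Step 2: 350 μL brought to 1800 μL → factor 1800/350 = 5.1429
Step 3: 80 μL + 0.4 mL = 480 μL total → factor 480/80 = 6
Step 4: 8-fold → factor 8
Overall dilution factor = 17.154 × 5.1429 × 6 × 8 = 4234.5
Final = 3.00 μM / 4234.5 = 0.0007085 μM = 0.708 nM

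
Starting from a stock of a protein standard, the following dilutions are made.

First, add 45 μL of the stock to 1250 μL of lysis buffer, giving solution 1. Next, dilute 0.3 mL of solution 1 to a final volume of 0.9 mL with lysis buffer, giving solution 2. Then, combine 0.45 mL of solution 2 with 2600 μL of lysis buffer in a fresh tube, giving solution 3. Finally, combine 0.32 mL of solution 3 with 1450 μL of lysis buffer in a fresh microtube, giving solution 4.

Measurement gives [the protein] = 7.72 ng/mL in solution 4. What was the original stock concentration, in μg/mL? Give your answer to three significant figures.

25.0 μg/mL

Step 1: 45 μL + 1250 μL = 1295 μL total → factor 1295/45 = 28.778
Step 2: 0.3 mL brought to 0.9 mL → factor 0.9/0.3 = 3
Step 3: 0.45 mL + 2600 μL = 3.05 mL total → factor 3.05/0.45 = 6.7778
Step 4: 0.32 mL + 1450 μL = 1.77 mL total → factor 1.77/0.32 = 5.5312
Overall dilution factor = 28.778 × 3 × 6.7778 × 5.5312 = 3236.6
Stock = 7.72 ng/mL × 3236.6 = 2.499 × 10^4 ng/mL = 25.0 μg/mL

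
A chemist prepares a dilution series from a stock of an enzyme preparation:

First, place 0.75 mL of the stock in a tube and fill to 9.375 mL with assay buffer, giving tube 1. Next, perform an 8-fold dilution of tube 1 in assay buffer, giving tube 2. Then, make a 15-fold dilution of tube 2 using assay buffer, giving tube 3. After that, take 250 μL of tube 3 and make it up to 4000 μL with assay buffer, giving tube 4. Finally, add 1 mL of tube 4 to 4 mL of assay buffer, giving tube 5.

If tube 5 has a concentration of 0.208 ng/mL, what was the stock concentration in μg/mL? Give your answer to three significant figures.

Step 1: 0.75 mL brought to 9.375 mL → factor 9.375/0.75 = 12.5
Step 2: 8-fold → factor 8
Step 3: 15-fold → factor 15
Step 4: 250 μL brought to 4000 μL → factor 4000/250 = 16
Step 5: 1 mL + 4 mL = 5 mL total → factor 5/1 = 5
Overall dilution factor = 12.5 × 8 × 15 × 16 × 5 = 1.2 × 10^5
Stock = 0.208 ng/mL × 1.2 × 10^5 = 2.496 × 10^4 ng/mL = 25.0 μg/mL

25.0 μg/mL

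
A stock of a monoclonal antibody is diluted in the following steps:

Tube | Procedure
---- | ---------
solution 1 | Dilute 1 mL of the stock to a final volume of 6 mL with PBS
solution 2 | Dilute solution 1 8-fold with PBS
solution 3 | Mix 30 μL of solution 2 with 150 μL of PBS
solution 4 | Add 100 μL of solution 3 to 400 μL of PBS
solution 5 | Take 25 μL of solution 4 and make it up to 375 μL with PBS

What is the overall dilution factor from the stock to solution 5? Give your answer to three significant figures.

2.16 × 10^4

Step 1: 1 mL brought to 6 mL → factor 6/1 = 6
Step 2: 8-fold → factor 8
Step 3: 30 μL + 150 μL = 180 μL total → factor 180/30 = 6
Step 4: 100 μL + 400 μL = 500 μL total → factor 500/100 = 5
Step 5: 25 μL brought to 375 μL → factor 375/25 = 15
Overall dilution factor = 6 × 8 × 6 × 5 × 15 = 21600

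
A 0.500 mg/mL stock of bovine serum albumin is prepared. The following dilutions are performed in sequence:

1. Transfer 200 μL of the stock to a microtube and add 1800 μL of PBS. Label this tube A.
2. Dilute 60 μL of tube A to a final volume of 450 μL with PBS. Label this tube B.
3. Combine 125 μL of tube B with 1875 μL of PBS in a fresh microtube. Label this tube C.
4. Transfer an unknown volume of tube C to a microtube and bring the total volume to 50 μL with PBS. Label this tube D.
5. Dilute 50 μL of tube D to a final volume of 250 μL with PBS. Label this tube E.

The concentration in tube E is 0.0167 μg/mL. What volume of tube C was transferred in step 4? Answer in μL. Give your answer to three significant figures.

Step 1: 200 μL + 1800 μL = 2000 μL total → factor 2000/200 = 10
Step 2: 60 μL brought to 450 μL → factor 450/60 = 7.5
Step 3: 125 μL + 1875 μL = 2000 μL total → factor 2000/125 = 16
Step 4: v brought to 50 μL → factor = 50 μL/v
Step 5: 50 μL brought to 250 μL → factor 250/50 = 5
Product of known-step factors = 6000
Overall factor = 0.500 mg/mL / (0.0167 μg/mL) = 29940
Step-4 factor = 29940 / 6000 = 4.99
v = 50 μL / 4.99 = 10.0 μL

10.0 μL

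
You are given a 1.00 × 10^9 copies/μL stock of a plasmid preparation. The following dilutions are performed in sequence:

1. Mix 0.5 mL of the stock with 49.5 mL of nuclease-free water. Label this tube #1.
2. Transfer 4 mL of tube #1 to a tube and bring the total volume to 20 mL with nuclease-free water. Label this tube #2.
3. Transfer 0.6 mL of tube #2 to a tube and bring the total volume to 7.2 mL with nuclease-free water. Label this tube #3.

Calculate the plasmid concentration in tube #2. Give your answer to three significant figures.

2.00 × 10^6 copies/μL

Step 1: 0.5 mL + 49.5 mL = 50 mL total → factor 50/0.5 = 100
Step 2: 4 mL brought to 20 mL → factor 20/4 = 5
Dilution factor through tube #2 = 100 × 5 = 500
[tube #2] = 1.00 × 10^9 copies/μL / 500 = 2.00 × 10^6 copies/μL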